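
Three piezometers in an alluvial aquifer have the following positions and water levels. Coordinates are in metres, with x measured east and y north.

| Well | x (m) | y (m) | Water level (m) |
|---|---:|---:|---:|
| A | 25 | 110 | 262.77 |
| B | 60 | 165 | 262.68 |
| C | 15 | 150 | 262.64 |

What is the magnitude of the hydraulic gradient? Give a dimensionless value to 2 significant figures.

Taking A as reference: B−A = (35, 55, -0.09); C−A = (-10, 40, -0.13).
Solve a·Δx + b·Δy = Δh: det = 35·40 − (-10)·55 = 1950.
∂h/∂x = [(-0.09)·40 − (-0.13)·55] / 1950 = +0.001821
∂h/∂y = [35·(-0.13) − (-10)·(-0.09)] / 1950 = -0.002795
|∇h| = √(0.001821² + -0.002795²) = 0.003336

0.0033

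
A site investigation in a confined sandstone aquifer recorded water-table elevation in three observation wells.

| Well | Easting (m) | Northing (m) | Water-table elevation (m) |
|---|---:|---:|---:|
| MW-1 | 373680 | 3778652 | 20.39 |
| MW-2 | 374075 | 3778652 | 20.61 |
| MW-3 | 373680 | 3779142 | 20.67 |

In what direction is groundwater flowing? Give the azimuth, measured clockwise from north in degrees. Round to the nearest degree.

∂h/∂x = (20.61 − 20.39) / (374075 − 373680) = +0.0005570
∂h/∂y = (20.67 − 20.39) / (3779142 − 3778652) = +0.0005714
Flow direction (−∇h) has components (-0.0005570 E, -0.0005714 N).
Azimuth = atan2(E, N) = atan2(-0.0005570, -0.0005714) = 224.3° ≈ 224°.

224°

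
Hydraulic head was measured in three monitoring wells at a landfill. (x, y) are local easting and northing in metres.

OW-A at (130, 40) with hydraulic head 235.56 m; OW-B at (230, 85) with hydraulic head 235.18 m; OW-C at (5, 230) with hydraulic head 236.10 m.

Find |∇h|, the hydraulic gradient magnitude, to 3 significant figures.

Differences from OW-A: to OW-B (Δx, Δy, Δh) = (100, 45, -0.38); to OW-C = (-125, 190, +0.54).
Determinant of the coordinate differences = 100·190 − (-125)·45 = 24625.
∂h/∂x = [(-0.38)·190 − (+0.54)·45] / 24625 = -0.003919
∂h/∂y = [100·(+0.54) − (-125)·(-0.38)] / 24625 = +0.0002640
|∇h| = √(-0.003919² + 0.0002640²) = 0.003928

0.00393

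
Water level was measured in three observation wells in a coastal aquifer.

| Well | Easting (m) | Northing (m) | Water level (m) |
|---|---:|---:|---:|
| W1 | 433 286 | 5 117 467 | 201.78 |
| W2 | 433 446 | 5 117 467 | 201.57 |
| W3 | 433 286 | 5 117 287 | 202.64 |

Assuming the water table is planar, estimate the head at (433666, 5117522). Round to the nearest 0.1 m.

201.0 m

∂h/∂x = (201.57 − 201.78) / (433446 − 433286) = -0.001313
∂h/∂y = (202.64 − 201.78) / (5117287 − 5117467) = -0.004778
h(433666, 5117522) = 201.78 + (-0.001313)·(380) + (-0.004778)·(55) = 201.78 -0.499 -0.263 = 201.018 m.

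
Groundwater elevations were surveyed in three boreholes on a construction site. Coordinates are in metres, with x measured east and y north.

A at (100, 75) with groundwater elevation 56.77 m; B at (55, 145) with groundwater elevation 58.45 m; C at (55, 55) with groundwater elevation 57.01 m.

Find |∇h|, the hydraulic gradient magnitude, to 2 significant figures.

0.020

With h = a·x + b·y + c and A as origin, the differences give:
  (-45)·a + 70·b = +1.68
  (-45)·a + (-20)·b = +0.24
Eliminate b (×(-20) and ×70, subtract): 4050·a = -50.400 → a = ∂h/∂x = -0.01244
Back-substitute: b = ∂h/∂y = +0.01600.
|∇h| = √(-0.01244² + 0.01600²) = 0.02027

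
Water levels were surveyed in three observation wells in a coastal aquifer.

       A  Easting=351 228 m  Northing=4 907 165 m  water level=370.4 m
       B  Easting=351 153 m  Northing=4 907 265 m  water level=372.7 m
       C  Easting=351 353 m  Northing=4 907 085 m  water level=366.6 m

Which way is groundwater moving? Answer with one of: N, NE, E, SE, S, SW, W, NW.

Differences from A: to B (Δx, Δy, Δh) = (-75, 100, +2.3); to C = (125, -80, -3.8).
Solve a·Δx + b·Δy = Δh: det = (-75)·(-80) − 125·100 = -6500.
∂h/∂x = [(+2.3)·(-80) − (-3.8)·100] / -6500 = -0.03015
∂h/∂y = [(-75)·(-3.8) − 125·(+2.3)] / -6500 = +0.0003846
Flow = −∇h = (+0.03015 east, -0.0003846 north), which points east.

E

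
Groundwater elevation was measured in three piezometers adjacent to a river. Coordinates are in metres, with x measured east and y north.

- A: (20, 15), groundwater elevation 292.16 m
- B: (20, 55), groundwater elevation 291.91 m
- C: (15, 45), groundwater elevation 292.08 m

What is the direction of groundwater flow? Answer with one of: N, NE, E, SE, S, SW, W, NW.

Taking A as reference: B−A = (0, 40, -0.25); C−A = (-5, 30, -0.08).
Solve a·Δx + b·Δy = Δh: det = 0·30 − (-5)·40 = 200.
∂h/∂x = [(-0.25)·30 − (-0.08)·40] / 200 = -0.02150
∂h/∂y = [0·(-0.08) − (-5)·(-0.25)] / 200 = -0.006250
Flow = −∇h = (+0.02150 east, +0.006250 north), which points east.

E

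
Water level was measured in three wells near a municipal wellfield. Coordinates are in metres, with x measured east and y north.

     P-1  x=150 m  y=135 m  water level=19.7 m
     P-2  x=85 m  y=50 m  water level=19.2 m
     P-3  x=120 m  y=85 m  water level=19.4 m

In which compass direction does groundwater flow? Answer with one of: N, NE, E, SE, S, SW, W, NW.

Differences from P-1: to P-2 (Δx, Δy, Δh) = (-65, -85, -0.5); to P-3 = (-30, -50, -0.3).
Determinant of the coordinate differences = (-65)·(-50) − (-30)·(-85) = 700.
∂h/∂x = [(-0.5)·(-50) − (-0.3)·(-85)] / 700 = -0.0007143
∂h/∂y = [(-65)·(-0.3) − (-30)·(-0.5)] / 700 = +0.006429
Flow = −∇h = (+0.0007143 east, -0.006429 north), which points south.

S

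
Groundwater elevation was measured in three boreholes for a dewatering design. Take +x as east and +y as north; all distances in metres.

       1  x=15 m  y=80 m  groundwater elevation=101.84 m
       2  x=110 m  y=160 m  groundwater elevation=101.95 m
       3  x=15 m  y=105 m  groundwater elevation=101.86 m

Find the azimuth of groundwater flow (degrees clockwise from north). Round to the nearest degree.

Differences from 1: to 2 (Δx, Δy, Δh) = (95, 80, +0.11); to 3 = (0, 25, +0.02).
Solve a·Δx + b·Δy = Δh: det = 95·25 − 0·80 = 2375.
∂h/∂x = [(+0.11)·25 − (+0.02)·80] / 2375 = +0.0004842
∂h/∂y = [95·(+0.02) − 0·(+0.11)] / 2375 = +0.0008000
Flow direction (−∇h) has components (-0.0004842 E, -0.0008000 N).
Azimuth = atan2(E, N) = atan2(-0.0004842, -0.0008000) = 211.2° ≈ 211°.

211°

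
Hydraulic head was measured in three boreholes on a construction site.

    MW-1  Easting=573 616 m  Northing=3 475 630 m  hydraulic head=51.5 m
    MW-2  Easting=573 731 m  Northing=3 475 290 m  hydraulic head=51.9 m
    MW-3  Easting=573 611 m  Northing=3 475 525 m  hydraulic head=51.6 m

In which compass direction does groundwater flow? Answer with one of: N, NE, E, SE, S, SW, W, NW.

NW

Taking MW-1 as reference: MW-2−MW-1 = (115, -340, +0.4); MW-3−MW-1 = (-5, -105, +0.1).
Determinant of the coordinate differences = 115·(-105) − (-5)·(-340) = -13775.
∂h/∂x = [(+0.4)·(-105) − (+0.1)·(-340)] / -13775 = +0.0005808
∂h/∂y = [115·(+0.1) − (-5)·(+0.4)] / -13775 = -0.0009800
Flow = −∇h = (-0.0005808 east, +0.0009800 north), which points northwest.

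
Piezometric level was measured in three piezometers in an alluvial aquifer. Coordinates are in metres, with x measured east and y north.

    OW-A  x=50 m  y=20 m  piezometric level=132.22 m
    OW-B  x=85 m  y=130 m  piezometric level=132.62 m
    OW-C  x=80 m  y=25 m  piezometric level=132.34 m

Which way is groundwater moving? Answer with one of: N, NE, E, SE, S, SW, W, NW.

SW

Three-point gradient (reference OW-A): Δ to OW-B = (35, 110, +0.40), Δ to OW-C = (30, 5, +0.12).
∂h/∂x = +0.003584, ∂h/∂y = +0.002496 (det = -3125).
Flow = −∇h = (-0.003584 east, -0.002496 north), which points southwest.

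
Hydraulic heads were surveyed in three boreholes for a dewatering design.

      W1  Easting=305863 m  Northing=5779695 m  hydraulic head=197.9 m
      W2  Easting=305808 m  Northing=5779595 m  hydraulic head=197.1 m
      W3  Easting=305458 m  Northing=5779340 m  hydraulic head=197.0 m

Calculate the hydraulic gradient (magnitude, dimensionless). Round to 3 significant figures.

0.0160

With h = a·x + b·y + c and W1 as origin, the differences give:
  (-55)·a + (-100)·b = -0.8
  (-405)·a + (-355)·b = -0.9
Eliminate b (×(-355) and ×(-100), subtract): -20975·a = 194.00 → a = ∂h/∂x = -0.009249
Back-substitute: b = ∂h/∂y = +0.01309.
|∇h| = √(-0.009249² + 0.01309²) = 0.01603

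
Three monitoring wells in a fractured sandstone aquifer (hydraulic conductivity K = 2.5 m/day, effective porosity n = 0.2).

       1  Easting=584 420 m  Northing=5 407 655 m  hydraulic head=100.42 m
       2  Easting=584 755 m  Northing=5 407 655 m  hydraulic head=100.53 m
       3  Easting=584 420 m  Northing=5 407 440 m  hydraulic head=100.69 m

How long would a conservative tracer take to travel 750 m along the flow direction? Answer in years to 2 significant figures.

130 years

∂h/∂x = (100.53 − 100.42) / (584755 − 584420) = +0.0003284
∂h/∂y = (100.69 − 100.42) / (5407440 − 5407655) = -0.001256
|∇h| = √(0.0003284² + -0.001256²) = 0.001298
Seepage velocity v = K·i/n = 2.5 × 0.001298 / 0.2 = 0.01622 m/day.
t = 750 / 0.01622 = 4.624e+04 days = 127 years.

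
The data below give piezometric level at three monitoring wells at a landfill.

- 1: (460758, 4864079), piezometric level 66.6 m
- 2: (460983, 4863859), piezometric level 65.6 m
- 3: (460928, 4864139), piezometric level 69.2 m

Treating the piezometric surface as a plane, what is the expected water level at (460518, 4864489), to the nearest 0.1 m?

Differences from 1: to 2 (Δx, Δy, Δh) = (225, -220, -1.0); to 3 = (170, 60, +2.6).
Solve a·Δx + b·Δy = Δh: det = 225·60 − 170·(-220) = 50900.
∂h/∂x = [(-1.0)·60 − (+2.6)·(-220)] / 50900 = +0.01006
∂h/∂y = [225·(+2.6) − 170·(-1.0)] / 50900 = +0.01483
h(460518, 4864489) = 66.6 + (+0.01006)·(-240) + (+0.01483)·(410) = 66.6 -2.414 +6.082 = 70.267 m.

70.3 m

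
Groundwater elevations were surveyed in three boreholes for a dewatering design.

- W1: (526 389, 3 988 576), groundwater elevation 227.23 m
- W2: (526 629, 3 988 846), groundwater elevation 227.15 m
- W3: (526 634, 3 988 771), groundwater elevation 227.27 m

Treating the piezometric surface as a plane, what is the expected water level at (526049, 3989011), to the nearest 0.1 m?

Taking W1 as reference: W2−W1 = (240, 270, -0.08); W3−W1 = (245, 195, +0.04).
Solve a·Δx + b·Δy = Δh: det = 240·195 − 245·270 = -19350.
∂h/∂x = [(-0.08)·195 − (+0.04)·270] / -19350 = +0.001364
∂h/∂y = [240·(+0.04) − 245·(-0.08)] / -19350 = -0.001509
h(526049, 3989011) = 227.23 + (+0.001364)·(-340) + (-0.001509)·(435) = 227.23 -0.464 -0.656 = 226.110 m.

226.1 m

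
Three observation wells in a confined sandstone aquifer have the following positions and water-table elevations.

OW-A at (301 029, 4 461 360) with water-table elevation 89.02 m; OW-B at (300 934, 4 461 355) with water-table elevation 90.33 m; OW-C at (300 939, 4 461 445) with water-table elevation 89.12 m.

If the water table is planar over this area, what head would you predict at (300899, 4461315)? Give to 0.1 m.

Differences from OW-A: to OW-B (Δx, Δy, Δh) = (-95, -5, +1.31); to OW-C = (-90, 85, +0.10).
Determinant of the coordinate differences = (-95)·85 − (-90)·(-5) = -8525.
∂h/∂x = [(+1.31)·85 − (+0.10)·(-5)] / -8525 = -0.01312
∂h/∂y = [(-95)·(+0.10) − (-90)·(+1.31)] / -8525 = -0.01272
h(300899, 4461315) = 89.02 + (-0.01312)·(-130) + (-0.01272)·(-45) = 89.02 +1.706 +0.572 = 91.298 m.

91.3 m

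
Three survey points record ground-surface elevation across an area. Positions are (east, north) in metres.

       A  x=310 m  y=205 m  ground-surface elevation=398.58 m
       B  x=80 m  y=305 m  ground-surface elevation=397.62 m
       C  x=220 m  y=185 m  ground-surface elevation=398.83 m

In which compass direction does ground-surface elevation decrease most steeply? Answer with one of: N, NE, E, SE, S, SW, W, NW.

N

Differences from A: to B (Δx, Δy, Δh) = (-230, 100, -0.96); to C = (-90, -20, +0.25).
Solve a·Δx + b·Δy = Δz: det = (-230)·(-20) − (-90)·100 = 13600.
∂z/∂x = [(-0.96)·(-20) − (+0.25)·100] / 13600 = -0.0004265
∂z/∂y = [(-230)·(+0.25) − (-90)·(-0.96)] / 13600 = -0.01058
Steepest decrease is along −∇f = (+0.0004265 E, +0.01058 N) → north.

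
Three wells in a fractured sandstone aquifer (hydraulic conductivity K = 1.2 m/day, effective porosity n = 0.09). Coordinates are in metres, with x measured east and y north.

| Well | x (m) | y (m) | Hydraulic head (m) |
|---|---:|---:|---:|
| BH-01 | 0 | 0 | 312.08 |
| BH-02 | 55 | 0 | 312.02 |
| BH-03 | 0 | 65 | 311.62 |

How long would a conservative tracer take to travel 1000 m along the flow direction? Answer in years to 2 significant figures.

∂h/∂x = (312.02 − 312.08) / (55 − 0) = -0.001091
∂h/∂y = (311.62 − 312.08) / (65 − 0) = -0.007077
|∇h| = √(-0.001091² + -0.007077²) = 0.007161
Seepage velocity v = K·i/n = 1.2 × 0.007161 / 0.09 = 0.09548 m/day.
t = 1000 / 0.09548 = 1.047e+04 days = 28.7 years.

29 years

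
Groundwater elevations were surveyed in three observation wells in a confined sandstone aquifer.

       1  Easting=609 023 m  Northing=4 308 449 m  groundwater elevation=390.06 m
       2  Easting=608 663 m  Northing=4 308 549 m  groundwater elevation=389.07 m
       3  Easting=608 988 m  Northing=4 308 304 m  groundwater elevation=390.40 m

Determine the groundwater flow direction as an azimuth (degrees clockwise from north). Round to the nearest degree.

325°

With h = a·x + b·y + c and 1 as origin, the differences give:
  (-360)·a + 100·b = -0.99
  (-35)·a + (-145)·b = +0.34
Eliminate b (×(-145) and ×100, subtract): 55700·a = 109.550 → a = ∂h/∂x = +0.001967
Back-substitute: b = ∂h/∂y = -0.002820.
Flow direction (−∇h) has components (-0.001967 E, +0.002820 N).
Azimuth = atan2(E, N) = atan2(-0.001967, +0.002820) = 325.1° ≈ 325°.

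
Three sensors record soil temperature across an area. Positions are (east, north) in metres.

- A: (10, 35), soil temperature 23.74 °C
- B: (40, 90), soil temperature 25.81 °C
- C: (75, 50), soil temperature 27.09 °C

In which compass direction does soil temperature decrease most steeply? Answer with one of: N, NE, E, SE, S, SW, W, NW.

Differences from A: to B (Δx, Δy, Δh) = (30, 55, +2.07); to C = (65, 15, +3.35).
Determinant of the coordinate differences = 30·15 − 65·55 = -3125.
∂T/∂x = [(+2.07)·15 − (+3.35)·55] / -3125 = +0.04902
∂T/∂y = [30·(+3.35) − 65·(+2.07)] / -3125 = +0.01090
Steepest decrease is along −∇f = (-0.04902 E, -0.01090 N) → west.

W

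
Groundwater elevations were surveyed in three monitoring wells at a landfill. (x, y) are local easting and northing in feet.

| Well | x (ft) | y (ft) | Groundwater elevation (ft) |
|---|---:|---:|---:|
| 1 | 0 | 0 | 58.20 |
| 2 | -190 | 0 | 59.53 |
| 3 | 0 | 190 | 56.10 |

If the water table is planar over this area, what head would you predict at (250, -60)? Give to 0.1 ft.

57.1 ft

∂h/∂x = (59.53 − 58.20) / (-190 − 0) = -0.007000
∂h/∂y = (56.10 − 58.20) / (190 − 0) = -0.01105
h(250, -60) = 58.20 + (-0.007000)·(250) + (-0.01105)·(-60) = 58.20 -1.750 +0.663 = 57.113 ft.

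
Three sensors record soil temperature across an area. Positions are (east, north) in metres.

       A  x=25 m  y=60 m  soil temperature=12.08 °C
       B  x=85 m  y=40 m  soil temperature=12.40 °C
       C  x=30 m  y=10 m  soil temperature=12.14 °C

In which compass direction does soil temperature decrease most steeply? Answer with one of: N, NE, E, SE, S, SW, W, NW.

W

With T = a·x + b·y + c and A as origin, the differences give:
  60·a + (-20)·b = +0.32
  5·a + (-50)·b = +0.06
Eliminate b (×(-50) and ×(-20), subtract): -2900·a = -14.800 → a = ∂T/∂x = +0.005103
Back-substitute: b = ∂T/∂y = -0.0006897.
Steepest decrease is along −∇f = (-0.005103 E, +0.0006897 N) → west.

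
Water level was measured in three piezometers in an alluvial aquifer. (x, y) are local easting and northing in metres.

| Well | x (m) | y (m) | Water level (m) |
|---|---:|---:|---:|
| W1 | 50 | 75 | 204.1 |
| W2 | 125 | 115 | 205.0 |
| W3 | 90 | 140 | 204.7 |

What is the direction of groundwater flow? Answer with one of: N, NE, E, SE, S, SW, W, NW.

W

Taking W1 as reference: W2−W1 = (75, 40, +0.9); W3−W1 = (40, 65, +0.6).
Solve a·Δx + b·Δy = Δh: det = 75·65 − 40·40 = 3275.
∂h/∂x = [(+0.9)·65 − (+0.6)·40] / 3275 = +0.01053
∂h/∂y = [75·(+0.6) − 40·(+0.9)] / 3275 = +0.002748
Flow = −∇h = (-0.01053 east, -0.002748 north), which points west.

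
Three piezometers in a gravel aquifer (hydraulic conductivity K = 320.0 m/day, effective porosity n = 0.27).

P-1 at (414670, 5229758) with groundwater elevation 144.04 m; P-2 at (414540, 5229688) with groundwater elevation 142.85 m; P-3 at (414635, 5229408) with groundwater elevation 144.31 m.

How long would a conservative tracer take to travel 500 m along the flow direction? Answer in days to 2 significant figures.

41 days

With h = a·x + b·y + c and P-1 as origin, the differences give:
  (-130)·a + (-70)·b = -1.19
  (-35)·a + (-350)·b = +0.27
Eliminate b (×(-350) and ×(-70), subtract): 43050·a = 435.400 → a = ∂h/∂x = +0.01011
Back-substitute: b = ∂h/∂y = -0.001783.
|∇h| = √(0.01011² + -0.001783²) = 0.01027
Seepage velocity v = K·i/n = 320.0 × 0.01027 / 0.27 = 12.17 m/day.
t = 500 / 12.17 = 41.08 days.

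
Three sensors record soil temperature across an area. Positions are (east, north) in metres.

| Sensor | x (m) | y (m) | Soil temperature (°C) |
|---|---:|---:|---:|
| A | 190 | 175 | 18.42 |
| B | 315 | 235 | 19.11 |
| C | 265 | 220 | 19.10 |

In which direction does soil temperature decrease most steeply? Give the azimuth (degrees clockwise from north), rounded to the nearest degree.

Differences from A: to B (Δx, Δy, Δh) = (125, 60, +0.69); to C = (75, 45, +0.68).
Solve a·Δx + b·Δy = ΔT: det = 125·45 − 75·60 = 1125.
∂T/∂x = [(+0.69)·45 − (+0.68)·60] / 1125 = -0.008667
∂T/∂y = [125·(+0.68) − 75·(+0.69)] / 1125 = +0.02956
Steepest decrease is along −∇f: components (+0.008667 E, -0.02956 N).
Azimuth = atan2(+0.008667, -0.02956) = 163.7° ≈ 164°.

164°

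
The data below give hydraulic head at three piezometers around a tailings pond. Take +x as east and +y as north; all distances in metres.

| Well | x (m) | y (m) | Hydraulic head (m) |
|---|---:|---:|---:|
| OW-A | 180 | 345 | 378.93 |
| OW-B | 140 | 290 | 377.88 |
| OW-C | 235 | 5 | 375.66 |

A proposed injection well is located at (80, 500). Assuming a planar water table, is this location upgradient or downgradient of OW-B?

upgradient

Taking OW-A as reference: OW-B−OW-A = (-40, -55, -1.05); OW-C−OW-A = (55, -340, -3.27).
Solve a·Δx + b·Δy = Δh: det = (-40)·(-340) − 55·(-55) = 16625.
∂h/∂x = [(-1.05)·(-340) − (-3.27)·(-55)] / 16625 = +0.01066
∂h/∂y = [(-40)·(-3.27) − 55·(-1.05)] / 16625 = +0.01134
Head at (80, 500) = 378.93 + (+0.01066)·(-100) + (+0.01134)·(155) = 379.62 m.
That is higher than the 377.88 m at OW-B, so the point is upgradient.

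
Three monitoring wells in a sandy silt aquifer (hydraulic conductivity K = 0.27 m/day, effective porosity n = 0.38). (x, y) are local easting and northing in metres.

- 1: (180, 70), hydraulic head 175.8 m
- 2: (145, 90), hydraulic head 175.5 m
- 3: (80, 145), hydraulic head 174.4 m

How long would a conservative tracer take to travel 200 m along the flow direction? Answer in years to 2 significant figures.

Three-point gradient (reference 1): Δ to 2 = (-35, 20, -0.3), Δ to 3 = (-100, 75, -1.4).
∂h/∂x = -0.008800, ∂h/∂y = -0.03040 (det = -625).
|∇h| = √(-0.008800² + -0.03040²) = 0.03165
Seepage velocity v = K·i/n = 0.27 × 0.03165 / 0.38 = 0.02249 m/day.
t = 200 / 0.02249 = 8893 days = 24.3 years.

24 years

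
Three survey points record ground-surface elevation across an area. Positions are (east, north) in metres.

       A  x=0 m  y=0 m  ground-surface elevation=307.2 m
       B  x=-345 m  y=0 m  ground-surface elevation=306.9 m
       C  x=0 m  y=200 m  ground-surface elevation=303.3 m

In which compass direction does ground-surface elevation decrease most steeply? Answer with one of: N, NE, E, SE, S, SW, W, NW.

N

∂z/∂x = (306.9 − 307.2) / (-345 − 0) = +0.0008696
∂z/∂y = (303.3 − 307.2) / (200 − 0) = -0.01950
Steepest decrease is along −∇f = (-0.0008696 E, +0.01950 N) → north.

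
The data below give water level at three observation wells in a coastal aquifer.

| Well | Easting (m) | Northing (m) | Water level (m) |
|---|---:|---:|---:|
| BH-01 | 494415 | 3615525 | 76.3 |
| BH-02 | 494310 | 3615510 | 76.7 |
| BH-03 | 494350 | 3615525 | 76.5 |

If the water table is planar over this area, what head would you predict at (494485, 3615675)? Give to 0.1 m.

75.3 m

With h = a·x + b·y + c and BH-01 as origin, the differences give:
  (-105)·a + (-15)·b = +0.4
  (-65)·a + 0·b = +0.2
Eliminate b (×0 and ×(-15), subtract): -975·a = 3.00 → a = ∂h/∂x = -0.003077
Back-substitute: b = ∂h/∂y = -0.005128.
h(494485, 3615675) = 76.3 + (-0.003077)·(70) + (-0.005128)·(150) = 76.3 -0.215 -0.769 = 75.315 m.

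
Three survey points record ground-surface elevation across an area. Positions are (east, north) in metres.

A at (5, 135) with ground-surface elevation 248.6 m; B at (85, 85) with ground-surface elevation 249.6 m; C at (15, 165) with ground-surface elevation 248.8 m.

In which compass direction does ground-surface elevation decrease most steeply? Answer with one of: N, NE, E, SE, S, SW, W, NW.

With z = a·x + b·y + c and A as origin, the differences give:
  80·a + (-50)·b = +1.0
  10·a + 30·b = +0.2
Eliminate b (×30 and ×(-50), subtract): 2900·a = 40.00 → a = ∂z/∂x = +0.01379
Back-substitute: b = ∂z/∂y = +0.002069.
Steepest decrease is along −∇f = (-0.01379 E, -0.002069 N) → west.

W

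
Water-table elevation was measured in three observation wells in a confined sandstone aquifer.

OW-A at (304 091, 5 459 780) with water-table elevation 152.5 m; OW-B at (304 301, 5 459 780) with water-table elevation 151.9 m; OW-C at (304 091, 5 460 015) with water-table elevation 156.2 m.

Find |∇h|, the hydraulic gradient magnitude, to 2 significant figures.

∂h/∂x = (151.9 − 152.5) / (304301 − 304091) = -0.002857
∂h/∂y = (156.2 − 152.5) / (5460015 − 5459780) = +0.01574
|∇h| = √(-0.002857² + 0.01574²) = 0.016

0.016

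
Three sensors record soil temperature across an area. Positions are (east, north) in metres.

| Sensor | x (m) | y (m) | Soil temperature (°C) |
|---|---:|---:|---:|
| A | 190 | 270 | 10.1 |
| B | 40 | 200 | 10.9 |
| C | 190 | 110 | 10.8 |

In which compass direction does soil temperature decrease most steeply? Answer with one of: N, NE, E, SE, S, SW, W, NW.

Differences from A: to B (Δx, Δy, Δh) = (-150, -70, +0.8); to C = (0, -160, +0.7).
Solve a·Δx + b·Δy = ΔT: det = (-150)·(-160) − 0·(-70) = 24000.
∂T/∂x = [(+0.8)·(-160) − (+0.7)·(-70)] / 24000 = -0.003292
∂T/∂y = [(-150)·(+0.7) − 0·(+0.8)] / 24000 = -0.004375
Steepest decrease is along −∇f = (+0.003292 E, +0.004375 N) → northeast.

NE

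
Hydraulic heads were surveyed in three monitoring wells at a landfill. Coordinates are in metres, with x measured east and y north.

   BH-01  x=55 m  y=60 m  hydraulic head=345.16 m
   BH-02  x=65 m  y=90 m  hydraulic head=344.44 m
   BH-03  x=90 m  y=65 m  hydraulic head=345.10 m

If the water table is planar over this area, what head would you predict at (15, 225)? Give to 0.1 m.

With h = a·x + b·y + c and BH-01 as origin, the differences give:
  10·a + 30·b = -0.72
  35·a + 5·b = -0.06
Eliminate b (×5 and ×30, subtract): -1000·a = -1.800 → a = ∂h/∂x = +0.001800
Back-substitute: b = ∂h/∂y = -0.02460.
h(15, 225) = 345.16 + (+0.001800)·(-40) + (-0.02460)·(165) = 345.16 -0.072 -4.059 = 341.029 m.

341.0 m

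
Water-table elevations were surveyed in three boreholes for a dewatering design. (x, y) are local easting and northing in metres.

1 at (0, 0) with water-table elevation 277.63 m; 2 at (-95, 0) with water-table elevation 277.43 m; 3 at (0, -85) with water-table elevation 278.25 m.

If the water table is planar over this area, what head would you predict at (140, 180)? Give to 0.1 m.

∂h/∂x = (277.43 − 277.63) / (-95 − 0) = +0.002105
∂h/∂y = (278.25 − 277.63) / (-85 − 0) = -0.007294
h(140, 180) = 277.63 + (+0.002105)·(140) + (-0.007294)·(180) = 277.63 +0.295 -1.313 = 276.612 m.

276.6 m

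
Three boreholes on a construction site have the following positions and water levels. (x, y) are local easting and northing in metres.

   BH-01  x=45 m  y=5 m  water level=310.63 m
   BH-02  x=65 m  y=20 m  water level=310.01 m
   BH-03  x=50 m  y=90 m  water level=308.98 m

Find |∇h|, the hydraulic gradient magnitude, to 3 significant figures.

0.0252

Taking BH-01 as reference: BH-02−BH-01 = (20, 15, -0.62); BH-03−BH-01 = (5, 85, -1.65).
Determinant of the coordinate differences = 20·85 − 5·15 = 1625.
∂h/∂x = [(-0.62)·85 − (-1.65)·15] / 1625 = -0.01720
∂h/∂y = [20·(-1.65) − 5·(-0.62)] / 1625 = -0.01840
|∇h| = √(-0.01720² + -0.01840²) = 0.02519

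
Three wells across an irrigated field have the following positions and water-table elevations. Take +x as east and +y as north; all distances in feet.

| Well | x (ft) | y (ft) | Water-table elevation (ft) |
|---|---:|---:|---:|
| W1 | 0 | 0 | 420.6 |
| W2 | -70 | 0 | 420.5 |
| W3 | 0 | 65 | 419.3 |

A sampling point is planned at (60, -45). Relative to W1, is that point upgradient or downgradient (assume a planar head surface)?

∂h/∂x = (420.5 − 420.6) / (-70 − 0) = +0.001429
∂h/∂y = (419.3 − 420.6) / (65 − 0) = -0.02000
Head at (60, -45) = 420.6 + (+0.001429)·(60) + (-0.02000)·(-45) = 421.59 ft.
That is higher than the 420.6 ft at W1, so the point is upgradient.

upgradient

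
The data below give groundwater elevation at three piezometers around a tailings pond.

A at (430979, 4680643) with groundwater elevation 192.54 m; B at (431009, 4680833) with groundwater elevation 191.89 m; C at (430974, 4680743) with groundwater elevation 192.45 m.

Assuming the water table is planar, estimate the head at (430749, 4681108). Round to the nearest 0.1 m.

Three-point gradient (reference A): Δ to B = (30, 190, -0.65), Δ to C = (-5, 100, -0.09).
∂h/∂x = -0.01213, ∂h/∂y = -0.001506 (det = 3950).
h(430749, 4681108) = 192.54 + (-0.01213)·(-230) + (-0.001506)·(465) = 192.54 +2.789 -0.700 = 194.629 m.

194.6 m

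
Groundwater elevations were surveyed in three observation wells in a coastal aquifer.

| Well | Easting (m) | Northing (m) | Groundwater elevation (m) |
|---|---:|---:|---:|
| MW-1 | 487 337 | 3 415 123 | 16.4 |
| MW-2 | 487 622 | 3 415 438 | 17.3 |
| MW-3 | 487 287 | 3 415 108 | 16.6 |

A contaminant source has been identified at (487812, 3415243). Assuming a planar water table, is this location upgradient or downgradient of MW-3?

downgradient

With h = a·x + b·y + c and MW-1 as origin, the differences give:
  285·a + 315·b = +0.9
  (-50)·a + (-15)·b = +0.2
Eliminate b (×(-15) and ×315, subtract): 11475·a = -76.50 → a = ∂h/∂x = -0.006667
Back-substitute: b = ∂h/∂y = +0.008889.
Head at (487812, 3415243) = 16.4 + (-0.006667)·(475) + (+0.008889)·(120) = 14.30 m.
That is lower than the 16.6 m at MW-3, so the point is downgradient.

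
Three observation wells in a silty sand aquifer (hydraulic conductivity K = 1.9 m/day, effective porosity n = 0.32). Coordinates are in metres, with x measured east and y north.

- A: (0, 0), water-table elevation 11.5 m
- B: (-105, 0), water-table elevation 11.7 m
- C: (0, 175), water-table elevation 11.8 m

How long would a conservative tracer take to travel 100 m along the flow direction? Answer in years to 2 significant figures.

18 years

∂h/∂x = (11.7 − 11.5) / (-105 − 0) = -0.001905
∂h/∂y = (11.8 − 11.5) / (175 − 0) = +0.001714
|∇h| = √(-0.001905² + 0.001714²) = 0.002563
Seepage velocity v = K·i/n = 1.9 × 0.002563 / 0.32 = 0.01522 m/day.
t = 100 / 0.01522 = 6570 days = 18 years.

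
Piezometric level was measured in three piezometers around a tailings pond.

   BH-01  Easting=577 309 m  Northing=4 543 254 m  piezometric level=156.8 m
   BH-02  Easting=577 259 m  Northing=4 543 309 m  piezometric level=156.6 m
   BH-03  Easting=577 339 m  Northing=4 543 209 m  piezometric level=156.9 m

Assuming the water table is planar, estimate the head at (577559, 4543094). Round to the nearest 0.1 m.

Differences from BH-01: to BH-02 (Δx, Δy, Δh) = (-50, 55, -0.2); to BH-03 = (30, -45, +0.1).
Determinant of the coordinate differences = (-50)·(-45) − 30·55 = 600.
∂h/∂x = [(-0.2)·(-45) − (+0.1)·55] / 600 = +0.005833
∂h/∂y = [(-50)·(+0.1) − 30·(-0.2)] / 600 = +0.001667
h(577559, 4543094) = 156.8 + (+0.005833)·(250) + (+0.001667)·(-160) = 156.8 +1.458 -0.267 = 157.992 m.

158.0 m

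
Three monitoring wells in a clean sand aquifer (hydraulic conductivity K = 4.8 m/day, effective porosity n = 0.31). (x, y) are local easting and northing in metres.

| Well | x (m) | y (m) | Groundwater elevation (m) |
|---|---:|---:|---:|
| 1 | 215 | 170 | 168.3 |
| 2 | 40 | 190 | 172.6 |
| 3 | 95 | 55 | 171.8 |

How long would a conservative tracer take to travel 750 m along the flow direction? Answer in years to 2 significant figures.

5.2 years

Three-point gradient (reference 1): Δ to 2 = (-175, 20, +4.3), Δ to 3 = (-120, -115, +3.5).
∂h/∂x = -0.02506, ∂h/∂y = -0.004284 (det = 22525).
|∇h| = √(-0.02506² + -0.004284²) = 0.02542
Seepage velocity v = K·i/n = 4.8 × 0.02542 / 0.31 = 0.3936 m/day.
t = 750 / 0.3936 = 1905 days = 5.22 years.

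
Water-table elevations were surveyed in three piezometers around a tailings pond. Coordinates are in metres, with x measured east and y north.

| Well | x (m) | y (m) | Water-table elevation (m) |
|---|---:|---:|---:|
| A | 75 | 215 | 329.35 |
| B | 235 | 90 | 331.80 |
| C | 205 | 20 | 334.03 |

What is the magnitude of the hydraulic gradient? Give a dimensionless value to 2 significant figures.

0.030

Taking A as reference: B−A = (160, -125, +2.45); C−A = (130, -195, +4.68).
Determinant of the coordinate differences = 160·(-195) − 130·(-125) = -14950.
∂h/∂x = [(+2.45)·(-195) − (+4.68)·(-125)] / -14950 = -0.007174
∂h/∂y = [160·(+4.68) − 130·(+2.45)] / -14950 = -0.02878
|∇h| = √(-0.007174² + -0.02878²) = 0.02966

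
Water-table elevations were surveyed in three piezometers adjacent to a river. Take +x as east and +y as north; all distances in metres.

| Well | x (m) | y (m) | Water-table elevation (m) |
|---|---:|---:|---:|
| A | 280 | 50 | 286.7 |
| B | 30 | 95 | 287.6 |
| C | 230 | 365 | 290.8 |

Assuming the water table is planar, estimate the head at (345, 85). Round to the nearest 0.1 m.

Differences from A: to B (Δx, Δy, Δh) = (-250, 45, +0.9); to C = (-50, 315, +4.1).
Determinant of the coordinate differences = (-250)·315 − (-50)·45 = -76500.
∂h/∂x = [(+0.9)·315 − (+4.1)·45] / -76500 = -0.001294
∂h/∂y = [(-250)·(+4.1) − (-50)·(+0.9)] / -76500 = +0.01281
h(345, 85) = 286.7 + (-0.001294)·(65) + (+0.01281)·(35) = 286.7 -0.084 +0.448 = 287.064 m.

287.1 m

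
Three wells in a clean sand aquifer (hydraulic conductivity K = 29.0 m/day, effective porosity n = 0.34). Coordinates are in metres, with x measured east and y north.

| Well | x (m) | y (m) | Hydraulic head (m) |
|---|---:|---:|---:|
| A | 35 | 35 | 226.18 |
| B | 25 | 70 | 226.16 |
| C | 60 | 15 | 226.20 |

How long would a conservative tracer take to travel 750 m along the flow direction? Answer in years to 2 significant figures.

Taking A as reference: B−A = (-10, 35, -0.02); C−A = (25, -20, +0.02).
Determinant of the coordinate differences = (-10)·(-20) − 25·35 = -675.
∂h/∂x = [(-0.02)·(-20) − (+0.02)·35] / -675 = +0.0004444
∂h/∂y = [(-10)·(+0.02) − 25·(-0.02)] / -675 = -0.0004444
|∇h| = √(0.0004444² + -0.0004444²) = 0.0006285
Seepage velocity v = K·i/n = 29.0 × 0.0006285 / 0.34 = 0.05361 m/day.
t = 750 / 0.05361 = 1.399e+04 days = 38.3 years.

38 years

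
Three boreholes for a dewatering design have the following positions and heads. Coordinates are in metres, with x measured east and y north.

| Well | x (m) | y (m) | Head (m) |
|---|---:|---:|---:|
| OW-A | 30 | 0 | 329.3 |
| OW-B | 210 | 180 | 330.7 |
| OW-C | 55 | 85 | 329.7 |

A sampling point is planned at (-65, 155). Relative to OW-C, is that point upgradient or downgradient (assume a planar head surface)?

Differences from OW-A: to OW-B (Δx, Δy, Δh) = (180, 180, +1.4); to OW-C = (25, 85, +0.4).
Determinant of the coordinate differences = 180·85 − 25·180 = 10800.
∂h/∂x = [(+1.4)·85 − (+0.4)·180] / 10800 = +0.004352
∂h/∂y = [180·(+0.4) − 25·(+1.4)] / 10800 = +0.003426
Head at (-65, 155) = 329.3 + (+0.004352)·(-95) + (+0.003426)·(155) = 329.42 m.
That is lower than the 329.7 m at OW-C, so the point is downgradient.

downgradient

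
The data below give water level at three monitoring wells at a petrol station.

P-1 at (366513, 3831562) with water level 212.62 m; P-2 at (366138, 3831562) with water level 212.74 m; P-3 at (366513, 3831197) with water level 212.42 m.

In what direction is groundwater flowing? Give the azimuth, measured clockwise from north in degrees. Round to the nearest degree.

∂h/∂x = (212.74 − 212.62) / (366138 − 366513) = -0.0003200
∂h/∂y = (212.42 − 212.62) / (3831197 − 3831562) = +0.0005479
Flow direction (−∇h) has components (+0.0003200 E, -0.0005479 N).
Azimuth = atan2(E, N) = atan2(+0.0003200, -0.0005479) = 149.7° ≈ 150°.

150°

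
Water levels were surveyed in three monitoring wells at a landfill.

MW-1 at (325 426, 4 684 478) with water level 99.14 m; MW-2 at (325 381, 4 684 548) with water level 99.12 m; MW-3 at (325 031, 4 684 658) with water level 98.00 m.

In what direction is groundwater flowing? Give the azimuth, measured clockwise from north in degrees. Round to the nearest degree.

240°

With h = a·x + b·y + c and MW-1 as origin, the differences give:
  (-45)·a + 70·b = -0.02
  (-395)·a + 180·b = -1.14
Eliminate b (×180 and ×70, subtract): 19550·a = 76.200 → a = ∂h/∂x = +0.003898
Back-substitute: b = ∂h/∂y = +0.002220.
Flow direction (−∇h) has components (-0.003898 E, -0.002220 N).
Azimuth = atan2(E, N) = atan2(-0.003898, -0.002220) = 240.3° ≈ 240°.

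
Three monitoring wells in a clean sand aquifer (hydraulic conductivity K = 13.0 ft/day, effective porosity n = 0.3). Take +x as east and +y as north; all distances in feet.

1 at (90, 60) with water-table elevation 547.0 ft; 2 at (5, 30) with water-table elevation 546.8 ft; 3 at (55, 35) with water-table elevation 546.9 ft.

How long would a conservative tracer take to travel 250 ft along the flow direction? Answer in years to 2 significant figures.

Three-point gradient (reference 1): Δ to 2 = (-85, -30, -0.2), Δ to 3 = (-35, -25, -0.1).
∂h/∂x = +0.001860, ∂h/∂y = +0.001395 (det = 1075).
|∇h| = √(0.001860² + 0.001395²) = 0.002325
Seepage velocity v = K·i/n = 13.0 × 0.002325 / 0.3 = 0.1007 ft/day.
t = 250 / 0.1007 = 2483 days = 6.8 years.

6.8 years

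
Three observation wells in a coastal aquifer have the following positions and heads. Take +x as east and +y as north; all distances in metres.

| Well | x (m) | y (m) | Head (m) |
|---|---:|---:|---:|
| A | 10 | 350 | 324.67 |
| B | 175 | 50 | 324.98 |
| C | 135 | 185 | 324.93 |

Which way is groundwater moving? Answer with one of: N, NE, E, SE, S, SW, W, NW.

Three-point gradient (reference A): Δ to B = (165, -300, +0.31), Δ to C = (125, -165, +0.26).
∂h/∂x = +0.002613, ∂h/∂y = +0.0004039 (det = 10275).
Flow = −∇h = (-0.002613 east, -0.0004039 north), which points west.

W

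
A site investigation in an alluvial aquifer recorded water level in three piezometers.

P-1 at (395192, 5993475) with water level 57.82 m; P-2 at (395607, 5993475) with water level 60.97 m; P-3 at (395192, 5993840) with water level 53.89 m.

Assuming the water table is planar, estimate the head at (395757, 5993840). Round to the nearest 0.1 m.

∂h/∂x = (60.97 − 57.82) / (395607 − 395192) = +0.007590
∂h/∂y = (53.89 − 57.82) / (5993840 − 5993475) = -0.01077
h(395757, 5993840) = 57.82 + (+0.007590)·(565) + (-0.01077)·(365) = 57.82 +4.289 -3.930 = 58.179 m.

58.2 m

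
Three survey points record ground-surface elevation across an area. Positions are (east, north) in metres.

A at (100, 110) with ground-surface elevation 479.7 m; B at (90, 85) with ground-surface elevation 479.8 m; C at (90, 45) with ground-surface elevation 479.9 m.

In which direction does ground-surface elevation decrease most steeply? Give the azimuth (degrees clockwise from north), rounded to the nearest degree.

With z = a·x + b·y + c and A as origin, the differences give:
  (-10)·a + (-25)·b = +0.1
  (-10)·a + (-65)·b = +0.2
Eliminate b (×(-65) and ×(-25), subtract): 400·a = -1.50 → a = ∂z/∂x = -0.003750
Back-substitute: b = ∂z/∂y = -0.002500.
Steepest decrease is along −∇f: components (+0.003750 E, +0.002500 N).
Azimuth = atan2(+0.003750, +0.002500) = 56.3° ≈ 056°.

056°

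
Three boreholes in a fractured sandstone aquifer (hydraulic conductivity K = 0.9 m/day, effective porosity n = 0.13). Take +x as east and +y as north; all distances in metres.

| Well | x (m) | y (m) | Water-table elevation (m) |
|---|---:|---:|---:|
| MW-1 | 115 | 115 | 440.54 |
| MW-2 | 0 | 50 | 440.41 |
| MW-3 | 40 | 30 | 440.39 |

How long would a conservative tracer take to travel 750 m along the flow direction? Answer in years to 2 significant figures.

Three-point gradient (reference MW-1): Δ to MW-2 = (-115, -65, -0.13), Δ to MW-3 = (-75, -85, -0.15).
∂h/∂x = +0.0002653, ∂h/∂y = +0.001531 (det = 4900).
|∇h| = √(0.0002653² + 0.001531²) = 0.001554
Seepage velocity v = K·i/n = 0.9 × 0.001554 / 0.13 = 0.01076 m/day.
t = 750 / 0.01076 = 6.97e+04 days = 191 years.

190 years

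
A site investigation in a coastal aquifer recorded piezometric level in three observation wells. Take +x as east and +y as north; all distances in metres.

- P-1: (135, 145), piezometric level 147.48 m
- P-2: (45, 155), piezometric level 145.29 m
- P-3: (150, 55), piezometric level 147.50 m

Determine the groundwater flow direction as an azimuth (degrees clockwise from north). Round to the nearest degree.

261°

Taking P-1 as reference: P-2−P-1 = (-90, 10, -2.19); P-3−P-1 = (15, -90, +0.02).
Solve a·Δx + b·Δy = Δh: det = (-90)·(-90) − 15·10 = 7950.
∂h/∂x = [(-2.19)·(-90) − (+0.02)·10] / 7950 = +0.02477
∂h/∂y = [(-90)·(+0.02) − 15·(-2.19)] / 7950 = +0.003906
Flow direction (−∇h) has components (-0.02477 E, -0.003906 N).
Azimuth = atan2(E, N) = atan2(-0.02477, -0.003906) = 261.0° ≈ 261°.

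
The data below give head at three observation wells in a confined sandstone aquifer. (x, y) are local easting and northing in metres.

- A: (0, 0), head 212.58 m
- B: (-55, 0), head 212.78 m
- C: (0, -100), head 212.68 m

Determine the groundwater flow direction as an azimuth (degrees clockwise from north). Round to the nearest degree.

075°

∂h/∂x = (212.78 − 212.58) / (-55 − 0) = -0.003636
∂h/∂y = (212.68 − 212.58) / (-100 − 0) = -0.0010000
Flow direction (−∇h) has components (+0.003636 E, +0.0010000 N).
Azimuth = atan2(E, N) = atan2(+0.003636, +0.0010000) = 74.6° ≈ 075°.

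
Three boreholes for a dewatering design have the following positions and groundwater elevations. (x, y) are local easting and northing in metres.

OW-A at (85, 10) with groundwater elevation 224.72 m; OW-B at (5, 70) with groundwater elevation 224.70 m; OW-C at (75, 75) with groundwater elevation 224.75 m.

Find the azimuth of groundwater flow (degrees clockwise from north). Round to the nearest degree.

230°

Differences from OW-A: to OW-B (Δx, Δy, Δh) = (-80, 60, -0.02); to OW-C = (-10, 65, +0.03).
Solve a·Δx + b·Δy = Δh: det = (-80)·65 − (-10)·60 = -4600.
∂h/∂x = [(-0.02)·65 − (+0.03)·60] / -4600 = +0.0006739
∂h/∂y = [(-80)·(+0.03) − (-10)·(-0.02)] / -4600 = +0.0005652
Flow direction (−∇h) has components (-0.0006739 E, -0.0005652 N).
Azimuth = atan2(E, N) = atan2(-0.0006739, -0.0005652) = 230.0° ≈ 230°.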